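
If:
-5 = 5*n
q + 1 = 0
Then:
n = -1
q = -1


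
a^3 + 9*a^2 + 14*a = a*(a + 2)*(a + 7)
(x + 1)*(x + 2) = x^2 + 3*x + 2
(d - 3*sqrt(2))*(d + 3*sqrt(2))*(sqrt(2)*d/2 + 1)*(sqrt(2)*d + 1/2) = d^4 + 5*sqrt(2)*d^3/4 - 35*d^2/2 - 45*sqrt(2)*d/2 - 9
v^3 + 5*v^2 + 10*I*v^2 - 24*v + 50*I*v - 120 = (v + 5)*(v + 4*I)*(v + 6*I)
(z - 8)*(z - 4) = z^2 - 12*z + 32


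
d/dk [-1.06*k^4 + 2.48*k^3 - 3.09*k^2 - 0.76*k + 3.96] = -4.24*k^3 + 7.44*k^2 - 6.18*k - 0.76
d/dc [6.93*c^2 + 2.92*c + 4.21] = 13.86*c + 2.92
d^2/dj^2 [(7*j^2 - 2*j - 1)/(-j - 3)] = -136/(j^3 + 9*j^2 + 27*j + 27)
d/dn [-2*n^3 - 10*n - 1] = -6*n^2 - 10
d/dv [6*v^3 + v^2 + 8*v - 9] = 18*v^2 + 2*v + 8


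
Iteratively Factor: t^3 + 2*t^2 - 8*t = (t)*(t^2 + 2*t - 8) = t*(t - 2)*(t + 4)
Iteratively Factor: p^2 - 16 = (p + 4)*(p - 4)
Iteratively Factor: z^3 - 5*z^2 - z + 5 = (z - 5)*(z^2 - 1) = (z - 5)*(z + 1)*(z - 1)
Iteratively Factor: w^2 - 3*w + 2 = (w - 1)*(w - 2)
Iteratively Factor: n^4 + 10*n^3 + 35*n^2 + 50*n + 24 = (n + 3)*(n^3 + 7*n^2 + 14*n + 8) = (n + 1)*(n + 3)*(n^2 + 6*n + 8) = (n + 1)*(n + 3)*(n + 4)*(n + 2)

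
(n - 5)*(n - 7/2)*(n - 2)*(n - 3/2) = n^4 - 12*n^3 + 201*n^2/4 - 347*n/4 + 105/2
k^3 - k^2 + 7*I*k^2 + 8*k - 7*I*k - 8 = (k - 1)*(k - I)*(k + 8*I)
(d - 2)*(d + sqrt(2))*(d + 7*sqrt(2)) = d^3 - 2*d^2 + 8*sqrt(2)*d^2 - 16*sqrt(2)*d + 14*d - 28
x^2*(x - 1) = x^3 - x^2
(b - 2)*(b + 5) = b^2 + 3*b - 10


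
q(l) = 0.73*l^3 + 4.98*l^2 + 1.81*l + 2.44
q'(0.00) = 1.81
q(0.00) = 2.44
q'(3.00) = 51.40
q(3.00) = 72.40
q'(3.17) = 55.39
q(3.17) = 81.48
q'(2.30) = 36.30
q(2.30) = 41.83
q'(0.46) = 6.86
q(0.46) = 4.40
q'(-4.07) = -2.45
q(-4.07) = 28.35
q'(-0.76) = -4.49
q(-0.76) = 3.62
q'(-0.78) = -4.63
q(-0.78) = 3.71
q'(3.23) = 56.83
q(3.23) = 84.84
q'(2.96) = 50.48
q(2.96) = 70.36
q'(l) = 2.19*l^2 + 9.96*l + 1.81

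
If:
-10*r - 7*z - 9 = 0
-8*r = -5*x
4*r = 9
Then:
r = 9/4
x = 18/5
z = -9/2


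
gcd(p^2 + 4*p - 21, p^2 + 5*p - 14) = p + 7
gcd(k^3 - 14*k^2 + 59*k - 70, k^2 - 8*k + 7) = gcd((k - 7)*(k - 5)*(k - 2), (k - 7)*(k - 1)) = k - 7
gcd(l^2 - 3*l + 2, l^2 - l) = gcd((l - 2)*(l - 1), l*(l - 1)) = l - 1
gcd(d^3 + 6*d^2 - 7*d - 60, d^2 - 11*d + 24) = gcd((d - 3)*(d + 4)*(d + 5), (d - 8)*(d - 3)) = d - 3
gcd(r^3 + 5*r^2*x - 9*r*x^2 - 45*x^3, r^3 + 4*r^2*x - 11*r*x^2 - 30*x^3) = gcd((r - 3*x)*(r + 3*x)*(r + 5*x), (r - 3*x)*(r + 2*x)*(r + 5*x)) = -r^2 - 2*r*x + 15*x^2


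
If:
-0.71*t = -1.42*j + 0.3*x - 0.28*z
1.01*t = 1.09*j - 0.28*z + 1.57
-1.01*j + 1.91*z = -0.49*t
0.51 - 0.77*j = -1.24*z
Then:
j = -0.05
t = 1.62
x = -4.50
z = -0.44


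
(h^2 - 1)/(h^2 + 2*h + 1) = (h - 1)/(h + 1)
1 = 1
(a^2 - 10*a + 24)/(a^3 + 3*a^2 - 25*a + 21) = (a^2 - 10*a + 24)/(a^3 + 3*a^2 - 25*a + 21)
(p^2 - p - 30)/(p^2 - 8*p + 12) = (p + 5)/(p - 2)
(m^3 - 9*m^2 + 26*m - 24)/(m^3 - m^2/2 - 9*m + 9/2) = 2*(m^2 - 6*m + 8)/(2*m^2 + 5*m - 3)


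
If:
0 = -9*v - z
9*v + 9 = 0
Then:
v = -1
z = 9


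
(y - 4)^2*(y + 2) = y^3 - 6*y^2 + 32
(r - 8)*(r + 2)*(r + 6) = r^3 - 52*r - 96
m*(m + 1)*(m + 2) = m^3 + 3*m^2 + 2*m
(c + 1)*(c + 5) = c^2 + 6*c + 5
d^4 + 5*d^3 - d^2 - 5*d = d*(d - 1)*(d + 1)*(d + 5)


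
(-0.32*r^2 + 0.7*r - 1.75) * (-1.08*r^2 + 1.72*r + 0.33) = 0.3456*r^4 - 1.3064*r^3 + 2.9884*r^2 - 2.779*r - 0.5775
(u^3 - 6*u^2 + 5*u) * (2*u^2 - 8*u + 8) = 2*u^5 - 20*u^4 + 66*u^3 - 88*u^2 + 40*u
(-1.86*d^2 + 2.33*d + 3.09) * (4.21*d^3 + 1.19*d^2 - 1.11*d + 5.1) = -7.8306*d^5 + 7.5959*d^4 + 17.8462*d^3 - 8.3952*d^2 + 8.4531*d + 15.759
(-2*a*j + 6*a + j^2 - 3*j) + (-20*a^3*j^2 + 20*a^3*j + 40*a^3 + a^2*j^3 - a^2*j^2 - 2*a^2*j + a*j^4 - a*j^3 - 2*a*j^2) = -20*a^3*j^2 + 20*a^3*j + 40*a^3 + a^2*j^3 - a^2*j^2 - 2*a^2*j + a*j^4 - a*j^3 - 2*a*j^2 - 2*a*j + 6*a + j^2 - 3*j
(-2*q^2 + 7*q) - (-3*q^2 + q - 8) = q^2 + 6*q + 8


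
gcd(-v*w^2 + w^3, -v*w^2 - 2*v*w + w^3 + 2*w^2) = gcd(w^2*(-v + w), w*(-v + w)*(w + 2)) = v*w - w^2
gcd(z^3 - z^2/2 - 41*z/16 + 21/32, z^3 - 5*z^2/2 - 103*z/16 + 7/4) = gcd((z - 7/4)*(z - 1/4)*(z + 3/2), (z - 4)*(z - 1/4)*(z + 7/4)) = z - 1/4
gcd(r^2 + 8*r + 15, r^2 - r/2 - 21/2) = r + 3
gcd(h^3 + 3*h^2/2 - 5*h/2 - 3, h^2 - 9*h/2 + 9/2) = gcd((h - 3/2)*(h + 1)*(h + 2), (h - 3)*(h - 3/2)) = h - 3/2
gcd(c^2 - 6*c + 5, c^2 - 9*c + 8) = c - 1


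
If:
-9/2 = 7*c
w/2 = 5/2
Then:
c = -9/14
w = 5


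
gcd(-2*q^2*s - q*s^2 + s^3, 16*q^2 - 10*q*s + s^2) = 2*q - s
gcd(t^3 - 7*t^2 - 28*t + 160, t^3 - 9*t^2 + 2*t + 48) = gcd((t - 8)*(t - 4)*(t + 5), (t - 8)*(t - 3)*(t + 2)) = t - 8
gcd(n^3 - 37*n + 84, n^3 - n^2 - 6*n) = n - 3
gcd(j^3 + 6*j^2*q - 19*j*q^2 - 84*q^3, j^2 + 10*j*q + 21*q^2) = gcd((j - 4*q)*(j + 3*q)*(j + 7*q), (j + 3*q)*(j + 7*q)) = j^2 + 10*j*q + 21*q^2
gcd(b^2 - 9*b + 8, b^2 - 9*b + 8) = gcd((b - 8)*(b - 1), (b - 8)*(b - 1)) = b^2 - 9*b + 8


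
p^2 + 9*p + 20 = (p + 4)*(p + 5)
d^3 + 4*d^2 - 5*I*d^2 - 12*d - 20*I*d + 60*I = (d - 2)*(d + 6)*(d - 5*I)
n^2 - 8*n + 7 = (n - 7)*(n - 1)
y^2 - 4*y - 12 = (y - 6)*(y + 2)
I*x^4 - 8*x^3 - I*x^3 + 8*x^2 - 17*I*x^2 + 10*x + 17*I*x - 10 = (x + I)*(x + 2*I)*(x + 5*I)*(I*x - I)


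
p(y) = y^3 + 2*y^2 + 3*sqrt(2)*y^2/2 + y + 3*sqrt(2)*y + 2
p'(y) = 3*y^2 + 4*y + 3*sqrt(2)*y + 1 + 3*sqrt(2)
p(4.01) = 153.78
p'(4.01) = 86.54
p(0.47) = 5.48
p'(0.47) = 9.78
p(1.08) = 13.73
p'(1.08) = 17.64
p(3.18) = 92.51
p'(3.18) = 61.79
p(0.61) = 6.96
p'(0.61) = 11.39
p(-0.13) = 1.39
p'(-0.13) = 4.22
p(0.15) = 2.88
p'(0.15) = 6.55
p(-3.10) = -4.44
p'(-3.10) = 8.52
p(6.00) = 397.82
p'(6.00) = 162.70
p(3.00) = 81.82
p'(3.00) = 56.97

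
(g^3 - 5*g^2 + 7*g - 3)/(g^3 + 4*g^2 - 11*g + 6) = (g - 3)/(g + 6)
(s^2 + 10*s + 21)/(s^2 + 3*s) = (s + 7)/s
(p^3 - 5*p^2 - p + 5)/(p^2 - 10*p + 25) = (p^2 - 1)/(p - 5)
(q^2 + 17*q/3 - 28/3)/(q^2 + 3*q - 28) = (q - 4/3)/(q - 4)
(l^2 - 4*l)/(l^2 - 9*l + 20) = l/(l - 5)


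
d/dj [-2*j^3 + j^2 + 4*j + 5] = -6*j^2 + 2*j + 4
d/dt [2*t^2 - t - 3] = 4*t - 1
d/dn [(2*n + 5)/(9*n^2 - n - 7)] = (18*n^2 - 2*n - (2*n + 5)*(18*n - 1) - 14)/(-9*n^2 + n + 7)^2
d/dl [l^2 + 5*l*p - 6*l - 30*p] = 2*l + 5*p - 6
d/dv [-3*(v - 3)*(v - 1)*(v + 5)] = -9*v^2 - 6*v + 51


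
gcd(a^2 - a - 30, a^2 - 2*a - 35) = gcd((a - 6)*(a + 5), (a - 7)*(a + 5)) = a + 5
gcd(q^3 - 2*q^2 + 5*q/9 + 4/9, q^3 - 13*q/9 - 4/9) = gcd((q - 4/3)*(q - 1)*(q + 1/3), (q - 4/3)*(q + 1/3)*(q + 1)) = q^2 - q - 4/9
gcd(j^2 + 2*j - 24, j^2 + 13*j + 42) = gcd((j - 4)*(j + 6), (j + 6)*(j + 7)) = j + 6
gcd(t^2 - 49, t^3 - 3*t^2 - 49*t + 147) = t^2 - 49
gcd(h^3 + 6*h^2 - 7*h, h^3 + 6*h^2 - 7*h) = h^3 + 6*h^2 - 7*h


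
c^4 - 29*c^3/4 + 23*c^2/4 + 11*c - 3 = (c - 6)*(c - 2)*(c - 1/4)*(c + 1)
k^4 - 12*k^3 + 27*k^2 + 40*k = k*(k - 8)*(k - 5)*(k + 1)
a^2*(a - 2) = a^3 - 2*a^2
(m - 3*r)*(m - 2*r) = m^2 - 5*m*r + 6*r^2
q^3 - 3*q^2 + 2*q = q*(q - 2)*(q - 1)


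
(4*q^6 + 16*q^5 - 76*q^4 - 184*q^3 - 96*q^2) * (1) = 4*q^6 + 16*q^5 - 76*q^4 - 184*q^3 - 96*q^2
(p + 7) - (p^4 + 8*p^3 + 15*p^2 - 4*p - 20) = -p^4 - 8*p^3 - 15*p^2 + 5*p + 27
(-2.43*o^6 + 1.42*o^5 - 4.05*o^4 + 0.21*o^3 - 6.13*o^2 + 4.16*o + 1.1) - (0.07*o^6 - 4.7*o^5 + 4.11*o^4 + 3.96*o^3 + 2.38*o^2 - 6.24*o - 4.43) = -2.5*o^6 + 6.12*o^5 - 8.16*o^4 - 3.75*o^3 - 8.51*o^2 + 10.4*o + 5.53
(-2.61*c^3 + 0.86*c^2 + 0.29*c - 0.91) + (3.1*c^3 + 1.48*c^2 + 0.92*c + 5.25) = 0.49*c^3 + 2.34*c^2 + 1.21*c + 4.34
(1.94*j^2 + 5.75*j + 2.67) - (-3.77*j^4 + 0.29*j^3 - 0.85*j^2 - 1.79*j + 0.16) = 3.77*j^4 - 0.29*j^3 + 2.79*j^2 + 7.54*j + 2.51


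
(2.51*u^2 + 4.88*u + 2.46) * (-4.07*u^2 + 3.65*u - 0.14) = -10.2157*u^4 - 10.7001*u^3 + 7.4484*u^2 + 8.2958*u - 0.3444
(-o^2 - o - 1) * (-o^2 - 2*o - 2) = o^4 + 3*o^3 + 5*o^2 + 4*o + 2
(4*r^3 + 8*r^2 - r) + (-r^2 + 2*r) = 4*r^3 + 7*r^2 + r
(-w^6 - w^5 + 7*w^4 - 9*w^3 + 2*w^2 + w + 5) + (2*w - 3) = -w^6 - w^5 + 7*w^4 - 9*w^3 + 2*w^2 + 3*w + 2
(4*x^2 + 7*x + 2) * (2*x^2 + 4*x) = 8*x^4 + 30*x^3 + 32*x^2 + 8*x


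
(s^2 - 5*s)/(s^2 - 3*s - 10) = s/(s + 2)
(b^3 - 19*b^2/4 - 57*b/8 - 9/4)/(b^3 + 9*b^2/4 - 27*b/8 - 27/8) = (2*b^2 - 11*b - 6)/(2*b^2 + 3*b - 9)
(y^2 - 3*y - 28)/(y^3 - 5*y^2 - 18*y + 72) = (y - 7)/(y^2 - 9*y + 18)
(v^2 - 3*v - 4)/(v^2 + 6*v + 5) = (v - 4)/(v + 5)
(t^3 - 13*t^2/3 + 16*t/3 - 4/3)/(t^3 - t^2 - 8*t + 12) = (t - 1/3)/(t + 3)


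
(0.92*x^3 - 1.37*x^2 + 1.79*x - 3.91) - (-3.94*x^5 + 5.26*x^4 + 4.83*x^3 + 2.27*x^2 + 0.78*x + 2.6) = 3.94*x^5 - 5.26*x^4 - 3.91*x^3 - 3.64*x^2 + 1.01*x - 6.51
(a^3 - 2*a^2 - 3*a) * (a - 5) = a^4 - 7*a^3 + 7*a^2 + 15*a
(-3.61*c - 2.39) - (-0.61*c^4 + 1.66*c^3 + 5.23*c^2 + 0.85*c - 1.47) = 0.61*c^4 - 1.66*c^3 - 5.23*c^2 - 4.46*c - 0.92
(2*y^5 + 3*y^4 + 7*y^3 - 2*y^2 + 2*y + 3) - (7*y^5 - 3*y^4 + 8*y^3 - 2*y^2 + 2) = -5*y^5 + 6*y^4 - y^3 + 2*y + 1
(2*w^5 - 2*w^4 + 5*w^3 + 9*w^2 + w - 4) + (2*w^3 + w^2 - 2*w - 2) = 2*w^5 - 2*w^4 + 7*w^3 + 10*w^2 - w - 6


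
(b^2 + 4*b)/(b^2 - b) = (b + 4)/(b - 1)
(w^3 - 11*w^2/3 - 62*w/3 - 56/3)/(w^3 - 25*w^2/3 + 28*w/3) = (3*w^2 + 10*w + 8)/(w*(3*w - 4))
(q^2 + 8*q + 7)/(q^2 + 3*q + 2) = (q + 7)/(q + 2)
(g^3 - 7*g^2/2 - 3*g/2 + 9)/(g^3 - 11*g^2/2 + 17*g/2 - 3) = (2*g + 3)/(2*g - 1)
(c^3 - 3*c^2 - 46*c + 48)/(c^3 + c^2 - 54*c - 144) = (c - 1)/(c + 3)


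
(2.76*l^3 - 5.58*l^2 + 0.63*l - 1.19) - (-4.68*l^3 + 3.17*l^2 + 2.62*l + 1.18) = 7.44*l^3 - 8.75*l^2 - 1.99*l - 2.37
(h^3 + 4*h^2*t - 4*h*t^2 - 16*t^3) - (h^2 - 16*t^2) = h^3 + 4*h^2*t - h^2 - 4*h*t^2 - 16*t^3 + 16*t^2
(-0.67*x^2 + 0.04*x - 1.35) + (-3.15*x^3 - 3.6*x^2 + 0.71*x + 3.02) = -3.15*x^3 - 4.27*x^2 + 0.75*x + 1.67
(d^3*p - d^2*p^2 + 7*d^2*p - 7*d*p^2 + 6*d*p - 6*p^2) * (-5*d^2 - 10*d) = -5*d^5*p + 5*d^4*p^2 - 45*d^4*p + 45*d^3*p^2 - 100*d^3*p + 100*d^2*p^2 - 60*d^2*p + 60*d*p^2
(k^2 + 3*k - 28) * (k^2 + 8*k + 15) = k^4 + 11*k^3 + 11*k^2 - 179*k - 420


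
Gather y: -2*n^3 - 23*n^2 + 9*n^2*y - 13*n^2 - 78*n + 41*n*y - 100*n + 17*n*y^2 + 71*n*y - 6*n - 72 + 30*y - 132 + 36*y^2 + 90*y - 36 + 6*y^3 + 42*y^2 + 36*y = -2*n^3 - 36*n^2 - 184*n + 6*y^3 + y^2*(17*n + 78) + y*(9*n^2 + 112*n + 156) - 240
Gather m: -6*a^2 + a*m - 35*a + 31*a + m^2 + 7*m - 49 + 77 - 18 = -6*a^2 - 4*a + m^2 + m*(a + 7) + 10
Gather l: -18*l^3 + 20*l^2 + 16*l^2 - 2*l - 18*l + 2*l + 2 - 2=-18*l^3 + 36*l^2 - 18*l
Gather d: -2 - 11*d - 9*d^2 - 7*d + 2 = -9*d^2 - 18*d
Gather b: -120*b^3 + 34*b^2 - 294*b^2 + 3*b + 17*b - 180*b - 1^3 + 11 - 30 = -120*b^3 - 260*b^2 - 160*b - 20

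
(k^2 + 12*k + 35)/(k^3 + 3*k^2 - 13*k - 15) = (k + 7)/(k^2 - 2*k - 3)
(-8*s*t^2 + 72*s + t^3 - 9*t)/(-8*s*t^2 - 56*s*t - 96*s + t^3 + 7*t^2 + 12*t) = (t - 3)/(t + 4)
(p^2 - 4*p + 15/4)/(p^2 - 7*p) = (p^2 - 4*p + 15/4)/(p*(p - 7))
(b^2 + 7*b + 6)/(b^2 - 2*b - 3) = (b + 6)/(b - 3)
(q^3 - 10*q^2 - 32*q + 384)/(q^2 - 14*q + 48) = (q^2 - 2*q - 48)/(q - 6)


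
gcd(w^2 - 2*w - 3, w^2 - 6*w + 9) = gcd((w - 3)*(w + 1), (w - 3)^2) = w - 3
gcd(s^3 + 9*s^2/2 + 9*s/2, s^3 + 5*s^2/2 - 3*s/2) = s^2 + 3*s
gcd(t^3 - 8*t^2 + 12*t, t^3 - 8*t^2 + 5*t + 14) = t - 2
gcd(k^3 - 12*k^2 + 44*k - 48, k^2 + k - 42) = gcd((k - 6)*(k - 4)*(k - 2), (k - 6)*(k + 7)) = k - 6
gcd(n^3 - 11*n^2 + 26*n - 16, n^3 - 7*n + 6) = n^2 - 3*n + 2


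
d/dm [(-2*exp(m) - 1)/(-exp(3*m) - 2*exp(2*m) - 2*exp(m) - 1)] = (-4*exp(2*m) - 7*exp(m) - 4)*exp(2*m)/(exp(6*m) + 4*exp(5*m) + 8*exp(4*m) + 10*exp(3*m) + 8*exp(2*m) + 4*exp(m) + 1)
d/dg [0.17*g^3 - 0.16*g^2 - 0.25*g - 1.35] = 0.51*g^2 - 0.32*g - 0.25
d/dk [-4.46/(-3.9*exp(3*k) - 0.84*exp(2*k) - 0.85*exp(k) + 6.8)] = (-52.182*exp(2*k) - 7.4928*exp(k) - 3.791)*exp(k)/(3.9*exp(3*k) + 0.84*exp(2*k) + 0.85*exp(k) - 6.8)^2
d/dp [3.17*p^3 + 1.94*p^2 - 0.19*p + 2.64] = 9.51*p^2 + 3.88*p - 0.19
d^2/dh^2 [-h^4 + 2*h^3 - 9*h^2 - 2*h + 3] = -12*h^2 + 12*h - 18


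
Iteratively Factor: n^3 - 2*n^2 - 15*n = (n - 5)*(n^2 + 3*n) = n*(n - 5)*(n + 3)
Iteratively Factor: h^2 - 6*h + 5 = (h - 5)*(h - 1)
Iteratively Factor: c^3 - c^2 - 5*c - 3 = (c + 1)*(c^2 - 2*c - 3) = (c + 1)^2*(c - 3)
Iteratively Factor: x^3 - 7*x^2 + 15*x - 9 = (x - 1)*(x^2 - 6*x + 9) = (x - 3)*(x - 1)*(x - 3)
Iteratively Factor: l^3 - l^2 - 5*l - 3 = (l + 1)*(l^2 - 2*l - 3) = (l - 3)*(l + 1)*(l + 1)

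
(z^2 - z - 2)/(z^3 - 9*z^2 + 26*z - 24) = (z + 1)/(z^2 - 7*z + 12)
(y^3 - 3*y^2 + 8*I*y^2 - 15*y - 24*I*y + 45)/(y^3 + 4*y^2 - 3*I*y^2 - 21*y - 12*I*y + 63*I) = (y^2 + 8*I*y - 15)/(y^2 + y*(7 - 3*I) - 21*I)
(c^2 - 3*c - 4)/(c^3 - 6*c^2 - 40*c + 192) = (c + 1)/(c^2 - 2*c - 48)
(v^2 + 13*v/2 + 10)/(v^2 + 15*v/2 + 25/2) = (v + 4)/(v + 5)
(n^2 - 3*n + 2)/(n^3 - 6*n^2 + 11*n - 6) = 1/(n - 3)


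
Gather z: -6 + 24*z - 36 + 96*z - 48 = 120*z - 90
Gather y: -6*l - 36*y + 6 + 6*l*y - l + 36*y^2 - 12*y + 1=-7*l + 36*y^2 + y*(6*l - 48) + 7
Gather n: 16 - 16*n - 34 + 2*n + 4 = -14*n - 14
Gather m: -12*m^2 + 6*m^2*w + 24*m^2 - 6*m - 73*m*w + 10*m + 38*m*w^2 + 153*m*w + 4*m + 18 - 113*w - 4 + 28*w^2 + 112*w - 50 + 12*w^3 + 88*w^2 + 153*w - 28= m^2*(6*w + 12) + m*(38*w^2 + 80*w + 8) + 12*w^3 + 116*w^2 + 152*w - 64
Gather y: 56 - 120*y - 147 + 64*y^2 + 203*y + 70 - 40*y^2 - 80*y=24*y^2 + 3*y - 21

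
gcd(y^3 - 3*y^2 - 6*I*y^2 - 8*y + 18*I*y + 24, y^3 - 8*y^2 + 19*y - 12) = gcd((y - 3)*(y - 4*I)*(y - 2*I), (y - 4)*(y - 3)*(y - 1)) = y - 3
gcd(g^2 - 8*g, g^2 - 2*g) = g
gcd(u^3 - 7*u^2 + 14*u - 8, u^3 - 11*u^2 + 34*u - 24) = u^2 - 5*u + 4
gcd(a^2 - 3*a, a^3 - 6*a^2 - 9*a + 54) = a - 3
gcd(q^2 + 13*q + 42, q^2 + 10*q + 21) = q + 7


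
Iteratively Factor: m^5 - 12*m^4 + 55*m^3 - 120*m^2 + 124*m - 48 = (m - 3)*(m^4 - 9*m^3 + 28*m^2 - 36*m + 16) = (m - 3)*(m - 2)*(m^3 - 7*m^2 + 14*m - 8) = (m - 3)*(m - 2)*(m - 1)*(m^2 - 6*m + 8) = (m - 4)*(m - 3)*(m - 2)*(m - 1)*(m - 2)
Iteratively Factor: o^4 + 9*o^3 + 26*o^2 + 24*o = (o + 3)*(o^3 + 6*o^2 + 8*o) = (o + 2)*(o + 3)*(o^2 + 4*o) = (o + 2)*(o + 3)*(o + 4)*(o)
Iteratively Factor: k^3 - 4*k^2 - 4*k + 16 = (k - 4)*(k^2 - 4) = (k - 4)*(k - 2)*(k + 2)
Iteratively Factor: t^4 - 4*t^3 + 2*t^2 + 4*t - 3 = (t - 3)*(t^3 - t^2 - t + 1) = (t - 3)*(t - 1)*(t^2 - 1) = (t - 3)*(t - 1)*(t + 1)*(t - 1)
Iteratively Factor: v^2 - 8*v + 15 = (v - 5)*(v - 3)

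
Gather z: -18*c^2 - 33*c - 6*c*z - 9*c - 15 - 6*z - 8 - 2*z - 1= -18*c^2 - 42*c + z*(-6*c - 8) - 24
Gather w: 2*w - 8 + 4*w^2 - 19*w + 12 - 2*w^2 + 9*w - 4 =2*w^2 - 8*w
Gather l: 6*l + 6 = 6*l + 6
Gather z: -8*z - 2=-8*z - 2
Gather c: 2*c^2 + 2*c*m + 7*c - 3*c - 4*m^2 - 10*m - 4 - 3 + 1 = 2*c^2 + c*(2*m + 4) - 4*m^2 - 10*m - 6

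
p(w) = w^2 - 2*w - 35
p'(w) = 2*w - 2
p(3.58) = -29.34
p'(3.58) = 5.16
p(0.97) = -36.00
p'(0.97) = -0.06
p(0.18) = -35.33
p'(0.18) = -1.64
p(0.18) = -35.33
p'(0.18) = -1.64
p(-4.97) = -0.36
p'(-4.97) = -11.94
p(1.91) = -35.17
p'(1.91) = 1.82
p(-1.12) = -31.51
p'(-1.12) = -4.24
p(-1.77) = -28.33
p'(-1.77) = -5.54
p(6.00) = -11.00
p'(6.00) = 10.00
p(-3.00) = -20.00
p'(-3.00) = -8.00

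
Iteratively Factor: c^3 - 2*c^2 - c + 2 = (c - 1)*(c^2 - c - 2) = (c - 1)*(c + 1)*(c - 2)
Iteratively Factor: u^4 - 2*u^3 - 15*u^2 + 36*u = (u)*(u^3 - 2*u^2 - 15*u + 36) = u*(u + 4)*(u^2 - 6*u + 9) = u*(u - 3)*(u + 4)*(u - 3)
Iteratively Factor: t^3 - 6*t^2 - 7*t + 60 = (t + 3)*(t^2 - 9*t + 20) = (t - 5)*(t + 3)*(t - 4)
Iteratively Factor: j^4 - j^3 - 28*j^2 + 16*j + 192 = (j + 4)*(j^3 - 5*j^2 - 8*j + 48) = (j - 4)*(j + 4)*(j^2 - j - 12) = (j - 4)*(j + 3)*(j + 4)*(j - 4)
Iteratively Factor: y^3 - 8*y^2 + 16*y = (y - 4)*(y^2 - 4*y) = (y - 4)^2*(y)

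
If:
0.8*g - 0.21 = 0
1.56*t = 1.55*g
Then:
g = 0.26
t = 0.26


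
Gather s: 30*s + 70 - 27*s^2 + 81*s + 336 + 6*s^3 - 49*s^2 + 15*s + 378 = 6*s^3 - 76*s^2 + 126*s + 784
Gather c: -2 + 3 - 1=0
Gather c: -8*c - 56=-8*c - 56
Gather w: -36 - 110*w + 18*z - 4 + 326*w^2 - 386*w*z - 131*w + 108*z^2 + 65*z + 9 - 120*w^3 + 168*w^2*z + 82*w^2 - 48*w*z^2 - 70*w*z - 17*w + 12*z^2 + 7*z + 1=-120*w^3 + w^2*(168*z + 408) + w*(-48*z^2 - 456*z - 258) + 120*z^2 + 90*z - 30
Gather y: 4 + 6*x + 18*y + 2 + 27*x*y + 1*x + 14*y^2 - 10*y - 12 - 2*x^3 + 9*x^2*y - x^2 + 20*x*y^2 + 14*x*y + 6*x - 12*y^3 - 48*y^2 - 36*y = -2*x^3 - x^2 + 13*x - 12*y^3 + y^2*(20*x - 34) + y*(9*x^2 + 41*x - 28) - 6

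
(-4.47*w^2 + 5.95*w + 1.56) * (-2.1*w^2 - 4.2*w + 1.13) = 9.387*w^4 + 6.279*w^3 - 33.3171*w^2 + 0.171499999999999*w + 1.7628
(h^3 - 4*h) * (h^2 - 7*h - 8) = h^5 - 7*h^4 - 12*h^3 + 28*h^2 + 32*h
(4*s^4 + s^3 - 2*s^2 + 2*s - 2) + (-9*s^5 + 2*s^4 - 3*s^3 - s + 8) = -9*s^5 + 6*s^4 - 2*s^3 - 2*s^2 + s + 6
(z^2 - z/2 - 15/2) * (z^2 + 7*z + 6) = z^4 + 13*z^3/2 - 5*z^2 - 111*z/2 - 45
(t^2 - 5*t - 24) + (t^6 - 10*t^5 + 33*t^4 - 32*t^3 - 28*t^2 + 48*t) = t^6 - 10*t^5 + 33*t^4 - 32*t^3 - 27*t^2 + 43*t - 24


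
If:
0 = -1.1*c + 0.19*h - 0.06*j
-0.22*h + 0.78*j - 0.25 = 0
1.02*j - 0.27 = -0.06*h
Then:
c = -0.04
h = -0.16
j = 0.27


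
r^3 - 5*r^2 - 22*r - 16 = (r - 8)*(r + 1)*(r + 2)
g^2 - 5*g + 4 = (g - 4)*(g - 1)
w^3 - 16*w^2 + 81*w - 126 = (w - 7)*(w - 6)*(w - 3)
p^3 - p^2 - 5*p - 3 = (p - 3)*(p + 1)^2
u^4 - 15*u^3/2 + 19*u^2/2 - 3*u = u*(u - 6)*(u - 1)*(u - 1/2)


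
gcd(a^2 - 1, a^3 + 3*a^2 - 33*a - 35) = a + 1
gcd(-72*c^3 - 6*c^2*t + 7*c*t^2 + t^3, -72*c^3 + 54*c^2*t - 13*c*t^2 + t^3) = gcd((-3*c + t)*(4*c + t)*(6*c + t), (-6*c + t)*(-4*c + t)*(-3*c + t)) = -3*c + t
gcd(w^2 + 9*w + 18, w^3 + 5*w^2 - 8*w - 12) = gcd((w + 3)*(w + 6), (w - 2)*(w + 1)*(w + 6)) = w + 6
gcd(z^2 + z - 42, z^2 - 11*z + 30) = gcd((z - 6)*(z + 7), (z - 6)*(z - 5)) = z - 6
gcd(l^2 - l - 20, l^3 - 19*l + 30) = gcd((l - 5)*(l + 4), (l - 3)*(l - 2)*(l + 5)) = 1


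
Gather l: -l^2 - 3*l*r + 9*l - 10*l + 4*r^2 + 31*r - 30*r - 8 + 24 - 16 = -l^2 + l*(-3*r - 1) + 4*r^2 + r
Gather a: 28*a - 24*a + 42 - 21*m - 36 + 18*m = 4*a - 3*m + 6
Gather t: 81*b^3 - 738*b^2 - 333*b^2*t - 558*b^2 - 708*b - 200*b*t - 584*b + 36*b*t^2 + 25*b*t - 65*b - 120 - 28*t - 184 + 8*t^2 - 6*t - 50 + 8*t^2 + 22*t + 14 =81*b^3 - 1296*b^2 - 1357*b + t^2*(36*b + 16) + t*(-333*b^2 - 175*b - 12) - 340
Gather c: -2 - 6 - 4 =-12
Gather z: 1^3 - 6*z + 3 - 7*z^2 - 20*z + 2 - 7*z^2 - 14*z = -14*z^2 - 40*z + 6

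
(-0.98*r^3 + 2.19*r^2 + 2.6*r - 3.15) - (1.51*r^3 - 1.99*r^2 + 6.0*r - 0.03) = -2.49*r^3 + 4.18*r^2 - 3.4*r - 3.12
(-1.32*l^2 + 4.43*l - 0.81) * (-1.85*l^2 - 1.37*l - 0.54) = 2.442*l^4 - 6.3871*l^3 - 3.8578*l^2 - 1.2825*l + 0.4374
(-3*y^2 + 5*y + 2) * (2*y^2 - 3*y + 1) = -6*y^4 + 19*y^3 - 14*y^2 - y + 2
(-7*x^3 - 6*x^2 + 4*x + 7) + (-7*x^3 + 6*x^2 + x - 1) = -14*x^3 + 5*x + 6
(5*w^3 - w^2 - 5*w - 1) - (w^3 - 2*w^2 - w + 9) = 4*w^3 + w^2 - 4*w - 10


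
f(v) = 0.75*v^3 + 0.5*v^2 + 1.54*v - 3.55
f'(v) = 2.25*v^2 + 1.0*v + 1.54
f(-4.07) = -52.10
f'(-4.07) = 34.74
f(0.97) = -0.90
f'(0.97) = 4.63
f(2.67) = 18.40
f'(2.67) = 20.25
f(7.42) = 341.79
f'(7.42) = 132.84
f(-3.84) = -44.56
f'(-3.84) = 30.88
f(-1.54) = -7.47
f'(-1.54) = 5.34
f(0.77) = -1.73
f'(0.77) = 3.64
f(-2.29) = -13.46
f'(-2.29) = 11.05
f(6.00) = 185.69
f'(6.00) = 88.54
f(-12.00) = -1246.03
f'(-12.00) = 313.54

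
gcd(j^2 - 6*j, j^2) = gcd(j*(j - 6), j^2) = j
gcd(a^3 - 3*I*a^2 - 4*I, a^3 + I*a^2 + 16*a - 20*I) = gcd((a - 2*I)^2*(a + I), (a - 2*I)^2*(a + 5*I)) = a^2 - 4*I*a - 4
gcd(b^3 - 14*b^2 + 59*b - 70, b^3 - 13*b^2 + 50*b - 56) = b^2 - 9*b + 14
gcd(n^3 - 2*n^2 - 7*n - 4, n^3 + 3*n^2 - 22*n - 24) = n^2 - 3*n - 4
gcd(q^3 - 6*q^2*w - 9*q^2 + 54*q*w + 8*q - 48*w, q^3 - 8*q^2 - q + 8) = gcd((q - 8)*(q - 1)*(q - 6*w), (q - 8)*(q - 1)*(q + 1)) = q^2 - 9*q + 8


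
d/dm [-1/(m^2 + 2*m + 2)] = 2*(m + 1)/(m^2 + 2*m + 2)^2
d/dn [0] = 0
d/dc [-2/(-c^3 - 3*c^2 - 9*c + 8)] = 6*(-c^2 - 2*c - 3)/(c^3 + 3*c^2 + 9*c - 8)^2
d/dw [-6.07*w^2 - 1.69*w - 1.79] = -12.14*w - 1.69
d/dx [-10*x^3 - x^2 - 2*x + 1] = -30*x^2 - 2*x - 2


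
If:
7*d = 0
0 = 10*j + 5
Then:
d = 0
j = -1/2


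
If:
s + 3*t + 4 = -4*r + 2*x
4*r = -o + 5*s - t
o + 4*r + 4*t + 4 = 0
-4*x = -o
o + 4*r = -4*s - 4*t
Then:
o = 8/3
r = 4/3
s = 1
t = -3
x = 2/3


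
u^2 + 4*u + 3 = (u + 1)*(u + 3)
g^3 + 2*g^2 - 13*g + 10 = (g - 2)*(g - 1)*(g + 5)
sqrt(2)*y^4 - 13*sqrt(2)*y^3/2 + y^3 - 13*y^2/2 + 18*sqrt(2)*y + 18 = (y - 6)*(y - 2)*(y + 3/2)*(sqrt(2)*y + 1)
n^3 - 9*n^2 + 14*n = n*(n - 7)*(n - 2)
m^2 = m^2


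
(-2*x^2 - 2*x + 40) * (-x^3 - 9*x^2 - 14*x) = 2*x^5 + 20*x^4 + 6*x^3 - 332*x^2 - 560*x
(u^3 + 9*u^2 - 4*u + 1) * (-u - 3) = -u^4 - 12*u^3 - 23*u^2 + 11*u - 3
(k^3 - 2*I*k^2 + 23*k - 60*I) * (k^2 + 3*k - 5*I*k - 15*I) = k^5 + 3*k^4 - 7*I*k^4 + 13*k^3 - 21*I*k^3 + 39*k^2 - 175*I*k^2 - 300*k - 525*I*k - 900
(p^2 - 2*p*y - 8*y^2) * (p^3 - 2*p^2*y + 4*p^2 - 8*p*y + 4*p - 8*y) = p^5 - 4*p^4*y + 4*p^4 - 4*p^3*y^2 - 16*p^3*y + 4*p^3 + 16*p^2*y^3 - 16*p^2*y^2 - 16*p^2*y + 64*p*y^3 - 16*p*y^2 + 64*y^3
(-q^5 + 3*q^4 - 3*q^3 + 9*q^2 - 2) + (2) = -q^5 + 3*q^4 - 3*q^3 + 9*q^2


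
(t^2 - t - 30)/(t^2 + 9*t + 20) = (t - 6)/(t + 4)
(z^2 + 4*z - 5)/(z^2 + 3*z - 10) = (z - 1)/(z - 2)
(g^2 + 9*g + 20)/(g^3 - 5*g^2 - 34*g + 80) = (g + 4)/(g^2 - 10*g + 16)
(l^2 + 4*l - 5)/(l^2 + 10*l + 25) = (l - 1)/(l + 5)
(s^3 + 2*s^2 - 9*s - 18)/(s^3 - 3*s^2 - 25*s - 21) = (s^2 - s - 6)/(s^2 - 6*s - 7)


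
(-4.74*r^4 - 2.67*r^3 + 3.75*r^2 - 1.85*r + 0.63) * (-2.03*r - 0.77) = 9.6222*r^5 + 9.0699*r^4 - 5.5566*r^3 + 0.867999999999999*r^2 + 0.1456*r - 0.4851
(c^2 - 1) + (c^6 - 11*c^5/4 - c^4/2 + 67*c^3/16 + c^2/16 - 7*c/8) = c^6 - 11*c^5/4 - c^4/2 + 67*c^3/16 + 17*c^2/16 - 7*c/8 - 1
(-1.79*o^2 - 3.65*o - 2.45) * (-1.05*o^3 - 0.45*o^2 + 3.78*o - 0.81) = 1.8795*o^5 + 4.638*o^4 - 2.5512*o^3 - 11.2446*o^2 - 6.3045*o + 1.9845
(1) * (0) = 0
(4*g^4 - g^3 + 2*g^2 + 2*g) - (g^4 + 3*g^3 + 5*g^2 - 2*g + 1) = 3*g^4 - 4*g^3 - 3*g^2 + 4*g - 1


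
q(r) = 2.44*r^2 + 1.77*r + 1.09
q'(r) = 4.88*r + 1.77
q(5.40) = 81.80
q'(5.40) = 28.12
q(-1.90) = 6.54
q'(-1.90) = -7.50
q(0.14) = 1.39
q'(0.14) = 2.45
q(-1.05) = 1.92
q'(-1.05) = -3.35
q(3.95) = 46.15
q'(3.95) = 21.05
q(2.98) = 28.03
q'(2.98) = 16.31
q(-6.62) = 96.30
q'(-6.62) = -30.54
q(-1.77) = 5.60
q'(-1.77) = -6.87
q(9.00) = 214.66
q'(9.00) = 45.69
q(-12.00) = 331.21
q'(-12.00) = -56.79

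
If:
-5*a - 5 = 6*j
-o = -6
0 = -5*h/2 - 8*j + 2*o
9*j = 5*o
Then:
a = -5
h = -88/15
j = 10/3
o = 6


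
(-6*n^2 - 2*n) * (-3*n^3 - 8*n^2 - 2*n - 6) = 18*n^5 + 54*n^4 + 28*n^3 + 40*n^2 + 12*n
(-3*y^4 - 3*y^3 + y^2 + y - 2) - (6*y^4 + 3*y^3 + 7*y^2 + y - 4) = -9*y^4 - 6*y^3 - 6*y^2 + 2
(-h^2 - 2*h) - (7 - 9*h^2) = 8*h^2 - 2*h - 7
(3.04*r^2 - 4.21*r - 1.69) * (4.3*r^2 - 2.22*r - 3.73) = 13.072*r^4 - 24.8518*r^3 - 9.26*r^2 + 19.4551*r + 6.3037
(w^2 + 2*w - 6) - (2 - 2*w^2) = 3*w^2 + 2*w - 8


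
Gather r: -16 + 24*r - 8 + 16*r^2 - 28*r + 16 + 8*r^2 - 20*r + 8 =24*r^2 - 24*r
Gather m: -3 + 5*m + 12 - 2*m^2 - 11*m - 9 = -2*m^2 - 6*m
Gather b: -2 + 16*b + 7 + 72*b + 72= 88*b + 77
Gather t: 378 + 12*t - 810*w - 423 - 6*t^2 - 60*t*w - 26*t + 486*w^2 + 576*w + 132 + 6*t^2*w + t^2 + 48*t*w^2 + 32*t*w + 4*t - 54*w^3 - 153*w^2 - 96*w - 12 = t^2*(6*w - 5) + t*(48*w^2 - 28*w - 10) - 54*w^3 + 333*w^2 - 330*w + 75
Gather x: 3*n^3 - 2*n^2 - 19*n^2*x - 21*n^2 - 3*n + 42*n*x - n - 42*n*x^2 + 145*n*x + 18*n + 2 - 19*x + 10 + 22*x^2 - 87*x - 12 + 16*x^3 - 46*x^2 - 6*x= 3*n^3 - 23*n^2 + 14*n + 16*x^3 + x^2*(-42*n - 24) + x*(-19*n^2 + 187*n - 112)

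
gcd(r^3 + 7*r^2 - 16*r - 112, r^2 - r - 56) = r + 7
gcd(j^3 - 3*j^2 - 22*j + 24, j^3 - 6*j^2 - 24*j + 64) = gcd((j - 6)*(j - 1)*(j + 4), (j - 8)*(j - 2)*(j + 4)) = j + 4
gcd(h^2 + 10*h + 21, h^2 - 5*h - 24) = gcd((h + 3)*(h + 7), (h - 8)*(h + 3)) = h + 3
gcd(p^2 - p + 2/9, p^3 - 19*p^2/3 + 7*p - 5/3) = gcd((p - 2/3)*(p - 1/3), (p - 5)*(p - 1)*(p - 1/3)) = p - 1/3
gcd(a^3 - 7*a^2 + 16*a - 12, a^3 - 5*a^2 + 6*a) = a^2 - 5*a + 6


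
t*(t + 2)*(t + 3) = t^3 + 5*t^2 + 6*t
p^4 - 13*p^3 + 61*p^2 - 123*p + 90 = (p - 5)*(p - 3)^2*(p - 2)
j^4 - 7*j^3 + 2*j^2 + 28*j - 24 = (j - 6)*(j - 2)*(j - 1)*(j + 2)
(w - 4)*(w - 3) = w^2 - 7*w + 12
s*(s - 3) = s^2 - 3*s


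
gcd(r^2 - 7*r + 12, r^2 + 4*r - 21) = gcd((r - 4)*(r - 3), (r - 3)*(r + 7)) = r - 3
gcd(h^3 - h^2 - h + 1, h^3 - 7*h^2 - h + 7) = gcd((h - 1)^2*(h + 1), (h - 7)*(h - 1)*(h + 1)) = h^2 - 1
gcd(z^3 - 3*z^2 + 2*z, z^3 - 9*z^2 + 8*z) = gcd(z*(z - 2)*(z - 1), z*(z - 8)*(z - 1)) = z^2 - z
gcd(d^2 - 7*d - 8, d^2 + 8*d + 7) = d + 1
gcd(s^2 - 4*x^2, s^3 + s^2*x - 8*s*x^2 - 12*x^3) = s + 2*x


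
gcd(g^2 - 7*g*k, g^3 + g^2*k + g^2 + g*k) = g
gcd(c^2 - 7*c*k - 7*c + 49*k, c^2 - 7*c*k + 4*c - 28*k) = c - 7*k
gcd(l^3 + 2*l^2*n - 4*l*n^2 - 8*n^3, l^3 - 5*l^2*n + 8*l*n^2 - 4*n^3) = l - 2*n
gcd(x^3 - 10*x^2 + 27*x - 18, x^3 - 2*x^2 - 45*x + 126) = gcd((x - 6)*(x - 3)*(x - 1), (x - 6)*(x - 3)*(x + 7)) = x^2 - 9*x + 18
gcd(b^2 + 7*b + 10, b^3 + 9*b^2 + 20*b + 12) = b + 2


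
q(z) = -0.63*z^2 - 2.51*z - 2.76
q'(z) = -1.26*z - 2.51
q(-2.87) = -0.75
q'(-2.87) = 1.11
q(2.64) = -13.78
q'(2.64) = -5.84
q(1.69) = -8.80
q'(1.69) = -4.64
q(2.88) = -15.21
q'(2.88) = -6.14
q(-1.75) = -0.30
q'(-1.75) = -0.30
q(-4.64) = -4.68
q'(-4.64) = 3.34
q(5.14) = -32.31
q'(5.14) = -8.99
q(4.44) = -26.32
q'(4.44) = -8.10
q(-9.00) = -31.20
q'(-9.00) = 8.83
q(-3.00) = -0.90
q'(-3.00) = 1.27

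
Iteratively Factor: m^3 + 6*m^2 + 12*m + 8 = (m + 2)*(m^2 + 4*m + 4) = (m + 2)^2*(m + 2)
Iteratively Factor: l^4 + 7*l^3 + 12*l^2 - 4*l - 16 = (l + 2)*(l^3 + 5*l^2 + 2*l - 8) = (l + 2)*(l + 4)*(l^2 + l - 2) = (l + 2)^2*(l + 4)*(l - 1)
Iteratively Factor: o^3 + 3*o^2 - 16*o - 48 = (o + 4)*(o^2 - o - 12) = (o + 3)*(o + 4)*(o - 4)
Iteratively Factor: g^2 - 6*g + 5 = (g - 1)*(g - 5)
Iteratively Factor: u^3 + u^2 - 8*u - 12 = (u + 2)*(u^2 - u - 6) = (u + 2)^2*(u - 3)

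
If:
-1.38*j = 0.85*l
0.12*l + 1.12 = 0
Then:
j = 5.75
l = -9.33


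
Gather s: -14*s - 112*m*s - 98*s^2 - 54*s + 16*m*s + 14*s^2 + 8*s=-84*s^2 + s*(-96*m - 60)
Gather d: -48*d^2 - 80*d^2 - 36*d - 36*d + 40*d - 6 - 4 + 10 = -128*d^2 - 32*d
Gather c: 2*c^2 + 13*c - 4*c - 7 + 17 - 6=2*c^2 + 9*c + 4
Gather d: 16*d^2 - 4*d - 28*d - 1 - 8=16*d^2 - 32*d - 9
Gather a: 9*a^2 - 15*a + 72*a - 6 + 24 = 9*a^2 + 57*a + 18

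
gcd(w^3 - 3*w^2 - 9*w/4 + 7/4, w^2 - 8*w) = 1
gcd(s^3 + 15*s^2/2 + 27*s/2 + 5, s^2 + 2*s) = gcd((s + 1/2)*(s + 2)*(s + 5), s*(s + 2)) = s + 2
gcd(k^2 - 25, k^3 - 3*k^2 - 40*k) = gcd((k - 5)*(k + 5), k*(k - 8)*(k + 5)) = k + 5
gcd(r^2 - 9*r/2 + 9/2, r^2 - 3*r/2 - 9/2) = r - 3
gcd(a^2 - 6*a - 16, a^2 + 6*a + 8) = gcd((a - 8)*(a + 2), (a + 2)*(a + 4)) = a + 2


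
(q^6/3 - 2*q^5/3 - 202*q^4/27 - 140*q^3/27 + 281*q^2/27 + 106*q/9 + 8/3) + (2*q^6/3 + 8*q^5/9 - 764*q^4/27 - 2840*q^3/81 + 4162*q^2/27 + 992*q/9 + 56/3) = q^6 + 2*q^5/9 - 322*q^4/9 - 3260*q^3/81 + 1481*q^2/9 + 122*q + 64/3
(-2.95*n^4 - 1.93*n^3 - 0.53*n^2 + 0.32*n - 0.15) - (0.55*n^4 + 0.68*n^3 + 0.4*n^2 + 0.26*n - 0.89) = -3.5*n^4 - 2.61*n^3 - 0.93*n^2 + 0.06*n + 0.74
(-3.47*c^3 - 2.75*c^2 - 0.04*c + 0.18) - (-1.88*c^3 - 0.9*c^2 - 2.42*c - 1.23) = -1.59*c^3 - 1.85*c^2 + 2.38*c + 1.41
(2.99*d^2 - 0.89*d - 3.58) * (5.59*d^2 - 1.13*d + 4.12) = 16.7141*d^4 - 8.3538*d^3 - 6.6877*d^2 + 0.3786*d - 14.7496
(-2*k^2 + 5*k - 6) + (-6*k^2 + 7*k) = -8*k^2 + 12*k - 6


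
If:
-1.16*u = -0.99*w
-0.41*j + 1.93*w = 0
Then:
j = 4.70731707317073*w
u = 0.853448275862069*w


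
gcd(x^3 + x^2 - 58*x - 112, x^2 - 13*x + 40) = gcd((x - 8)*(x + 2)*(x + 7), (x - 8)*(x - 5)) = x - 8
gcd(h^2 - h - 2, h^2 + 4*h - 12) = h - 2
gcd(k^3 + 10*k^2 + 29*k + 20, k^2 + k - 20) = k + 5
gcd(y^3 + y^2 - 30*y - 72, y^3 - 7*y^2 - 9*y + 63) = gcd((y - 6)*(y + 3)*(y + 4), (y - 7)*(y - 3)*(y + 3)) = y + 3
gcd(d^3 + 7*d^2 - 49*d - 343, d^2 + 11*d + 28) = d + 7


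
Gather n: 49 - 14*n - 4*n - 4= 45 - 18*n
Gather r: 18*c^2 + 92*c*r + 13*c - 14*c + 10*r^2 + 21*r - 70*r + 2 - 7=18*c^2 - c + 10*r^2 + r*(92*c - 49) - 5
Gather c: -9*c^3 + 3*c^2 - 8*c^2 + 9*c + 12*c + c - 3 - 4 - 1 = -9*c^3 - 5*c^2 + 22*c - 8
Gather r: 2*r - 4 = 2*r - 4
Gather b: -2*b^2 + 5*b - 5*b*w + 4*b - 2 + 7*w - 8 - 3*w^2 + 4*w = -2*b^2 + b*(9 - 5*w) - 3*w^2 + 11*w - 10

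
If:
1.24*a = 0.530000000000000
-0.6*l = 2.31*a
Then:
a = 0.43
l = -1.65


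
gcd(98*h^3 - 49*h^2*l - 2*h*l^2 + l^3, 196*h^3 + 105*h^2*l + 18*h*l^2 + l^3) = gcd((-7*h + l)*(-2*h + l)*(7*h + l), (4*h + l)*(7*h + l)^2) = 7*h + l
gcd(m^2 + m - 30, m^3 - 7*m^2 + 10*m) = m - 5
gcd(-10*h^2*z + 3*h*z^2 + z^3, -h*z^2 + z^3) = z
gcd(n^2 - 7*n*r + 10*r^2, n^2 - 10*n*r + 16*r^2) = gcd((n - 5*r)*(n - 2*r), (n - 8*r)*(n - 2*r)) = -n + 2*r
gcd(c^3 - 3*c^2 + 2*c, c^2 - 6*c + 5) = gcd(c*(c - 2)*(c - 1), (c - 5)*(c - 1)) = c - 1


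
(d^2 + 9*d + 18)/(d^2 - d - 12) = (d + 6)/(d - 4)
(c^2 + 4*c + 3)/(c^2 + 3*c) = (c + 1)/c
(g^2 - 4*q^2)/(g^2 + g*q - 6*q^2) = (g + 2*q)/(g + 3*q)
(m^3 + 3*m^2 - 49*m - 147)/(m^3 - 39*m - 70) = (m^2 + 10*m + 21)/(m^2 + 7*m + 10)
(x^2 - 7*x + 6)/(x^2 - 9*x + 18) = (x - 1)/(x - 3)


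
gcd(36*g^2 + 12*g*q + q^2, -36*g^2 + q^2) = 6*g + q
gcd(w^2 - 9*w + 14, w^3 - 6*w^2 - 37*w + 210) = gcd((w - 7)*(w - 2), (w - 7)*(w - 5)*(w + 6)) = w - 7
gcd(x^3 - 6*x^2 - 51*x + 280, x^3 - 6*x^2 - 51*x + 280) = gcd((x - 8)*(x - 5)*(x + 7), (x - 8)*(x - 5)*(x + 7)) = x^3 - 6*x^2 - 51*x + 280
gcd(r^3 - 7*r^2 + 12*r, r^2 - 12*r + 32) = r - 4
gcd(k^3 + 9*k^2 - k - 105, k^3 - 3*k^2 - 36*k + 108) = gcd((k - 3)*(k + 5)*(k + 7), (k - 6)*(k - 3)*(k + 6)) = k - 3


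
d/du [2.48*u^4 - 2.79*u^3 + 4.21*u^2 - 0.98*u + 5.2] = 9.92*u^3 - 8.37*u^2 + 8.42*u - 0.98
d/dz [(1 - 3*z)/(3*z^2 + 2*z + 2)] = (9*z^2 - 6*z - 8)/(9*z^4 + 12*z^3 + 16*z^2 + 8*z + 4)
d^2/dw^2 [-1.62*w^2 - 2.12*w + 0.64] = -3.24000000000000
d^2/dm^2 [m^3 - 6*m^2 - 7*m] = 6*m - 12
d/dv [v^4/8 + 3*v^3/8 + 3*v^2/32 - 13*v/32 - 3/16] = v^3/2 + 9*v^2/8 + 3*v/16 - 13/32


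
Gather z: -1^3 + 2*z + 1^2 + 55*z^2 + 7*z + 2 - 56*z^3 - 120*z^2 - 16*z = -56*z^3 - 65*z^2 - 7*z + 2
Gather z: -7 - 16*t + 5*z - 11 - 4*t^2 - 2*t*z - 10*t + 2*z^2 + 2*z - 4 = -4*t^2 - 26*t + 2*z^2 + z*(7 - 2*t) - 22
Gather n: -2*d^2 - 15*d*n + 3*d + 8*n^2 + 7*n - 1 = -2*d^2 + 3*d + 8*n^2 + n*(7 - 15*d) - 1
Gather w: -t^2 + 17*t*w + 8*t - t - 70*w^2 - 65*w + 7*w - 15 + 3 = -t^2 + 7*t - 70*w^2 + w*(17*t - 58) - 12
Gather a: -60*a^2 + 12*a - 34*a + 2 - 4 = -60*a^2 - 22*a - 2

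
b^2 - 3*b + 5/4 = (b - 5/2)*(b - 1/2)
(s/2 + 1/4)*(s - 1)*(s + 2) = s^3/2 + 3*s^2/4 - 3*s/4 - 1/2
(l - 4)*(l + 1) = l^2 - 3*l - 4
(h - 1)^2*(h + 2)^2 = h^4 + 2*h^3 - 3*h^2 - 4*h + 4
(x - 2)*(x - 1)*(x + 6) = x^3 + 3*x^2 - 16*x + 12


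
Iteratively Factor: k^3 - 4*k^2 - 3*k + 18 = (k - 3)*(k^2 - k - 6) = (k - 3)*(k + 2)*(k - 3)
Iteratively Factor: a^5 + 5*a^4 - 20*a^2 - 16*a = (a + 1)*(a^4 + 4*a^3 - 4*a^2 - 16*a) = (a + 1)*(a + 2)*(a^3 + 2*a^2 - 8*a) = (a - 2)*(a + 1)*(a + 2)*(a^2 + 4*a) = a*(a - 2)*(a + 1)*(a + 2)*(a + 4)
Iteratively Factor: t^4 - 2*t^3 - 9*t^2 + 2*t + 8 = (t + 2)*(t^3 - 4*t^2 - t + 4) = (t - 4)*(t + 2)*(t^2 - 1) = (t - 4)*(t + 1)*(t + 2)*(t - 1)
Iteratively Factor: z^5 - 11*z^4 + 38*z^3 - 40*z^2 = (z - 5)*(z^4 - 6*z^3 + 8*z^2) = (z - 5)*(z - 2)*(z^3 - 4*z^2) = z*(z - 5)*(z - 2)*(z^2 - 4*z) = z*(z - 5)*(z - 4)*(z - 2)*(z)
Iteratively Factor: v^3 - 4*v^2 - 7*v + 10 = (v - 1)*(v^2 - 3*v - 10) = (v - 1)*(v + 2)*(v - 5)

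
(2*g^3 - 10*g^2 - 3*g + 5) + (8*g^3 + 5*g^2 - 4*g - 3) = 10*g^3 - 5*g^2 - 7*g + 2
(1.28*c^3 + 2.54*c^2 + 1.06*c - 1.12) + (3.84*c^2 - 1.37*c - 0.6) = 1.28*c^3 + 6.38*c^2 - 0.31*c - 1.72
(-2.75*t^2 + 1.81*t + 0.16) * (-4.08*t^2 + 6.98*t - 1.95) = 11.22*t^4 - 26.5798*t^3 + 17.3435*t^2 - 2.4127*t - 0.312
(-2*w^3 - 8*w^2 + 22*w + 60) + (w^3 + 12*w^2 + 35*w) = -w^3 + 4*w^2 + 57*w + 60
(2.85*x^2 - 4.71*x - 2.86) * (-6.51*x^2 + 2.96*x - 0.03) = -18.5535*x^4 + 39.0981*x^3 + 4.5915*x^2 - 8.3243*x + 0.0858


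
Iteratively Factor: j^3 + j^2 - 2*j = (j - 1)*(j^2 + 2*j) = j*(j - 1)*(j + 2)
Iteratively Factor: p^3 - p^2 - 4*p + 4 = (p + 2)*(p^2 - 3*p + 2) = (p - 2)*(p + 2)*(p - 1)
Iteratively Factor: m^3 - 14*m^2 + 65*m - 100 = (m - 4)*(m^2 - 10*m + 25) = (m - 5)*(m - 4)*(m - 5)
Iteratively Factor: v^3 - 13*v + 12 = (v - 3)*(v^2 + 3*v - 4) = (v - 3)*(v - 1)*(v + 4)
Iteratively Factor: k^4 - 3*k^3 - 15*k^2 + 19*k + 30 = (k + 1)*(k^3 - 4*k^2 - 11*k + 30) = (k + 1)*(k + 3)*(k^2 - 7*k + 10) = (k - 2)*(k + 1)*(k + 3)*(k - 5)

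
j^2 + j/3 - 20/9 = (j - 4/3)*(j + 5/3)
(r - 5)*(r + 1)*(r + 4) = r^3 - 21*r - 20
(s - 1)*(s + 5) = s^2 + 4*s - 5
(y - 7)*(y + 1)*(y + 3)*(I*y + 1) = I*y^4 + y^3 - 3*I*y^3 - 3*y^2 - 25*I*y^2 - 25*y - 21*I*y - 21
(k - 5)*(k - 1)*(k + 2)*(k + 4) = k^4 - 23*k^2 - 18*k + 40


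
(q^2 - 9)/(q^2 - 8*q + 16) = (q^2 - 9)/(q^2 - 8*q + 16)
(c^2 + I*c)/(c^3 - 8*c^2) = (c + I)/(c*(c - 8))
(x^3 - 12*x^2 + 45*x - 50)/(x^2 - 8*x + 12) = (x^2 - 10*x + 25)/(x - 6)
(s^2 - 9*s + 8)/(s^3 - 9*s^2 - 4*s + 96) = (s - 1)/(s^2 - s - 12)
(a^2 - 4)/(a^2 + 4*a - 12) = (a + 2)/(a + 6)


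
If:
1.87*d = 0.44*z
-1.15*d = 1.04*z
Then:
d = 0.00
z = 0.00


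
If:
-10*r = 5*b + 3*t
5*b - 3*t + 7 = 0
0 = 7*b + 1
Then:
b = -1/7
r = -39/70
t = 44/21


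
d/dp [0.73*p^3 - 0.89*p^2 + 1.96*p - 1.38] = 2.19*p^2 - 1.78*p + 1.96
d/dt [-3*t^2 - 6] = -6*t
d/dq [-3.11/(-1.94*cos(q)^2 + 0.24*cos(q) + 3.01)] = (12.0668*cos(q) - 0.7464)*sin(q)/(-1.94*cos(q)^2 + 0.24*cos(q) + 3.01)^2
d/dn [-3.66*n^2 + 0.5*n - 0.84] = 0.5 - 7.32*n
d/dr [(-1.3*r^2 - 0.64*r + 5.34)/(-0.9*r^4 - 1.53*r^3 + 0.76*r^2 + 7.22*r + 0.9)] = (-2.34*r^5 - 3.717*r^4 + 17.2656*r^3 + 15.611*r^2 - 10.4568*r - 39.1308)/(0.81*r^8 + 2.754*r^7 + 0.9729*r^6 - 15.3216*r^5 - 23.1356*r^4 + 8.2204*r^3 + 53.4964*r^2 + 12.996*r + 0.81)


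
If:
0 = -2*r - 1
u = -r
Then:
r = -1/2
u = 1/2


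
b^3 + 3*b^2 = b^2*(b + 3)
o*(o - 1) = o^2 - o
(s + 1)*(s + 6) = s^2 + 7*s + 6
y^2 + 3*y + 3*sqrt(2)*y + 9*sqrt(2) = (y + 3)*(y + 3*sqrt(2))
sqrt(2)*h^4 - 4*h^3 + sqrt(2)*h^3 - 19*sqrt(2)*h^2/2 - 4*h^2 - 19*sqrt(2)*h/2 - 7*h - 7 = (h + 1)*(h - 7*sqrt(2)/2)*(h + sqrt(2))*(sqrt(2)*h + 1)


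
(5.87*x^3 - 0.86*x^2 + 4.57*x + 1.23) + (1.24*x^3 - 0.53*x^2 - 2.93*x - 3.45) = 7.11*x^3 - 1.39*x^2 + 1.64*x - 2.22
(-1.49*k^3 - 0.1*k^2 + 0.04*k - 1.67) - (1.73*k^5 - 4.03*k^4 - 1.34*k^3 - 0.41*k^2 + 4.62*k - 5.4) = -1.73*k^5 + 4.03*k^4 - 0.15*k^3 + 0.31*k^2 - 4.58*k + 3.73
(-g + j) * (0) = 0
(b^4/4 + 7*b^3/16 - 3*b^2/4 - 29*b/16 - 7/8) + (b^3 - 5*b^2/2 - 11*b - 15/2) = b^4/4 + 23*b^3/16 - 13*b^2/4 - 205*b/16 - 67/8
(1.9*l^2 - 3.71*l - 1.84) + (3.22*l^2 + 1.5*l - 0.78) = 5.12*l^2 - 2.21*l - 2.62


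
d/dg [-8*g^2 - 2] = -16*g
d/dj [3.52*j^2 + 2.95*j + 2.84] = 7.04*j + 2.95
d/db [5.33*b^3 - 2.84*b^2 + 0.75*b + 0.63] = 15.99*b^2 - 5.68*b + 0.75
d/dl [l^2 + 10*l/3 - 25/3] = 2*l + 10/3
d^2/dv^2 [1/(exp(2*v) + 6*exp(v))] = 2*(4*(exp(v) + 3)^2 - (exp(v) + 6)*(2*exp(v) + 3))*exp(-v)/(exp(v) + 6)^3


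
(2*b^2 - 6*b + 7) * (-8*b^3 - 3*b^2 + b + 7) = -16*b^5 + 42*b^4 - 36*b^3 - 13*b^2 - 35*b + 49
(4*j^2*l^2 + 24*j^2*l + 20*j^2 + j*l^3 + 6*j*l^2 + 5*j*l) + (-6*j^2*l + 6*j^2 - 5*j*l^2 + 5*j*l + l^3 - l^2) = 4*j^2*l^2 + 18*j^2*l + 26*j^2 + j*l^3 + j*l^2 + 10*j*l + l^3 - l^2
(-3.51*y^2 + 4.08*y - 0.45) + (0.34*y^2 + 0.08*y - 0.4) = -3.17*y^2 + 4.16*y - 0.85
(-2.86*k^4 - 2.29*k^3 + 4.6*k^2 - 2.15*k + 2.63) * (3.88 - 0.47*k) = 1.3442*k^5 - 10.0205*k^4 - 11.0472*k^3 + 18.8585*k^2 - 9.5781*k + 10.2044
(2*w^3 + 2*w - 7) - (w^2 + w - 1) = 2*w^3 - w^2 + w - 6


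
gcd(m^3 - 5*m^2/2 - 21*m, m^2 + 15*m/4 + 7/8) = m + 7/2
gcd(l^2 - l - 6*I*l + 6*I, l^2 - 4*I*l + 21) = 1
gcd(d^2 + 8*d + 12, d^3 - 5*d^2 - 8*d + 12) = d + 2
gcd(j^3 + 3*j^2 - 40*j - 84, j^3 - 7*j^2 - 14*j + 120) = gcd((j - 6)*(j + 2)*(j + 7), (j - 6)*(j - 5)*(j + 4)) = j - 6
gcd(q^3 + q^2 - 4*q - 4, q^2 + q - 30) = 1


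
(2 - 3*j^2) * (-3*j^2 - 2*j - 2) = 9*j^4 + 6*j^3 - 4*j - 4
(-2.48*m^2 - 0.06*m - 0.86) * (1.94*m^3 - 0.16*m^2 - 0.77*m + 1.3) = -4.8112*m^5 + 0.2804*m^4 + 0.2508*m^3 - 3.0402*m^2 + 0.5842*m - 1.118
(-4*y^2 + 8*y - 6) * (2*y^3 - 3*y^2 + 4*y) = -8*y^5 + 28*y^4 - 52*y^3 + 50*y^2 - 24*y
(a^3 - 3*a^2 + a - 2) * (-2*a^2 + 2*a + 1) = -2*a^5 + 8*a^4 - 7*a^3 + 3*a^2 - 3*a - 2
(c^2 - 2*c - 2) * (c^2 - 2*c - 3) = c^4 - 4*c^3 - c^2 + 10*c + 6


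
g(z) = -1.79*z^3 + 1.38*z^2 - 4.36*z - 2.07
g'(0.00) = -4.36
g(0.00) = -2.07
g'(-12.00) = -810.76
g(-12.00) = 3342.09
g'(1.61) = -13.84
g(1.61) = -12.98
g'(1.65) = -14.43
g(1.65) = -13.55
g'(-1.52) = -20.96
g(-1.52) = 14.03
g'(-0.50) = -7.08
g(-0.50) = 0.68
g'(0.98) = -6.81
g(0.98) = -6.70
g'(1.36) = -10.54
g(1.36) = -9.95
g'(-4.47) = -123.99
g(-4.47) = 204.87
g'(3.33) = -54.72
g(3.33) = -67.38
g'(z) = -5.37*z^2 + 2.76*z - 4.36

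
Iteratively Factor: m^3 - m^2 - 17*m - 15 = (m + 3)*(m^2 - 4*m - 5) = (m + 1)*(m + 3)*(m - 5)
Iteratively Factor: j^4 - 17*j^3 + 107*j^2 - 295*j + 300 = (j - 4)*(j^3 - 13*j^2 + 55*j - 75) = (j - 4)*(j - 3)*(j^2 - 10*j + 25) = (j - 5)*(j - 4)*(j - 3)*(j - 5)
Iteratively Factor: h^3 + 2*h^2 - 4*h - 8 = (h + 2)*(h^2 - 4) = (h + 2)^2*(h - 2)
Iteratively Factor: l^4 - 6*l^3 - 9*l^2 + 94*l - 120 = (l - 5)*(l^3 - l^2 - 14*l + 24) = (l - 5)*(l - 3)*(l^2 + 2*l - 8) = (l - 5)*(l - 3)*(l - 2)*(l + 4)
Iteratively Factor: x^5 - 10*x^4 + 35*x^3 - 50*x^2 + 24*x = (x - 2)*(x^4 - 8*x^3 + 19*x^2 - 12*x) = (x - 2)*(x - 1)*(x^3 - 7*x^2 + 12*x) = (x - 4)*(x - 2)*(x - 1)*(x^2 - 3*x) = x*(x - 4)*(x - 2)*(x - 1)*(x - 3)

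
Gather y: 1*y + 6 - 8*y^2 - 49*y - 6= -8*y^2 - 48*y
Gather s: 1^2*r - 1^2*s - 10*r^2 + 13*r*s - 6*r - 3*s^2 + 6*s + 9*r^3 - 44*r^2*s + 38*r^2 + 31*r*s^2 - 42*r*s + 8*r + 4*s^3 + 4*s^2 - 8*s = 9*r^3 + 28*r^2 + 3*r + 4*s^3 + s^2*(31*r + 1) + s*(-44*r^2 - 29*r - 3)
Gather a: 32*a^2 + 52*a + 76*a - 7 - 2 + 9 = 32*a^2 + 128*a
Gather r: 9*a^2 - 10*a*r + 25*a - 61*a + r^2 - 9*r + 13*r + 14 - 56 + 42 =9*a^2 - 36*a + r^2 + r*(4 - 10*a)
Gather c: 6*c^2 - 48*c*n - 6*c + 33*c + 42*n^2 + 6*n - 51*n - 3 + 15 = 6*c^2 + c*(27 - 48*n) + 42*n^2 - 45*n + 12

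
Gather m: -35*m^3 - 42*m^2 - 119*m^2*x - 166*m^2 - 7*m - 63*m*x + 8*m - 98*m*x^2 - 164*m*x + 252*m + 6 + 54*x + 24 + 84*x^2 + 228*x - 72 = -35*m^3 + m^2*(-119*x - 208) + m*(-98*x^2 - 227*x + 253) + 84*x^2 + 282*x - 42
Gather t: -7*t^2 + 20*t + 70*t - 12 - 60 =-7*t^2 + 90*t - 72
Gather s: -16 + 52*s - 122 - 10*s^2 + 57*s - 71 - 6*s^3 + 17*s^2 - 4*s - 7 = -6*s^3 + 7*s^2 + 105*s - 216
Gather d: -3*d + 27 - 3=24 - 3*d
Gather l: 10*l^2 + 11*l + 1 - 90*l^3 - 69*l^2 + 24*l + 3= -90*l^3 - 59*l^2 + 35*l + 4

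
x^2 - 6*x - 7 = (x - 7)*(x + 1)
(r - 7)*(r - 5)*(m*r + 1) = m*r^3 - 12*m*r^2 + 35*m*r + r^2 - 12*r + 35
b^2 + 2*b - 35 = (b - 5)*(b + 7)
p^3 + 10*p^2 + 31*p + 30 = (p + 2)*(p + 3)*(p + 5)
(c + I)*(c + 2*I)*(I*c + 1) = I*c^3 - 2*c^2 + I*c - 2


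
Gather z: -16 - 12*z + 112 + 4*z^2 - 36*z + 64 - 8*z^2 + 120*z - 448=-4*z^2 + 72*z - 288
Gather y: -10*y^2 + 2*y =-10*y^2 + 2*y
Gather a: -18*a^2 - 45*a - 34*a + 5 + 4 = -18*a^2 - 79*a + 9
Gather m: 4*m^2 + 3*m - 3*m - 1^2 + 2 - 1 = 4*m^2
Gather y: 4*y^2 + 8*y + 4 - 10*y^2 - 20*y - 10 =-6*y^2 - 12*y - 6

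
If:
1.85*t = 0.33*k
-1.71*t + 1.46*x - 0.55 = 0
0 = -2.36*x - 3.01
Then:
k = -7.91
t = -1.41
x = -1.28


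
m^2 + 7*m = m*(m + 7)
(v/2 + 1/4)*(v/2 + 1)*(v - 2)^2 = v^4/4 - 3*v^3/8 - 5*v^2/4 + 3*v/2 + 1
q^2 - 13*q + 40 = (q - 8)*(q - 5)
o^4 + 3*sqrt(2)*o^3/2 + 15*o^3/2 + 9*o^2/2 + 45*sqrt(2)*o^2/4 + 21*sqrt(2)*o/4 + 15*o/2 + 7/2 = (o + 1/2)*(o + 7)*(o + sqrt(2)/2)*(o + sqrt(2))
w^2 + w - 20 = (w - 4)*(w + 5)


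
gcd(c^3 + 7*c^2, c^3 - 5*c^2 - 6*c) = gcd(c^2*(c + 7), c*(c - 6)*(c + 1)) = c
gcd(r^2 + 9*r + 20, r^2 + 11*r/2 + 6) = r + 4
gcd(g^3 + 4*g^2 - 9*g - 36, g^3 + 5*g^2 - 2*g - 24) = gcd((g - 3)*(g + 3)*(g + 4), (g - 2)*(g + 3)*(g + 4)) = g^2 + 7*g + 12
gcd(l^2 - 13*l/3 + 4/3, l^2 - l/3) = l - 1/3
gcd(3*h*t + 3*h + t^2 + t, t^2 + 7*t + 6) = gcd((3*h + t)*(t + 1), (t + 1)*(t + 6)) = t + 1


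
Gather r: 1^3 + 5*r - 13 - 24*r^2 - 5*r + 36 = 24 - 24*r^2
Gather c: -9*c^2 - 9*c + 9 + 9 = -9*c^2 - 9*c + 18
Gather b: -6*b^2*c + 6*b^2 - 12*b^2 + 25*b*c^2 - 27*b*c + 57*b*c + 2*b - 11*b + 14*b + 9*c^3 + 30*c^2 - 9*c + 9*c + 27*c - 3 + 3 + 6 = b^2*(-6*c - 6) + b*(25*c^2 + 30*c + 5) + 9*c^3 + 30*c^2 + 27*c + 6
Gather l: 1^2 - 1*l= 1 - l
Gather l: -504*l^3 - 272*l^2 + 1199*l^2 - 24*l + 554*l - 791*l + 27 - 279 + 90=-504*l^3 + 927*l^2 - 261*l - 162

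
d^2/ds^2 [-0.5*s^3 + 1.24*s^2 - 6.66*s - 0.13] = 2.48 - 3.0*s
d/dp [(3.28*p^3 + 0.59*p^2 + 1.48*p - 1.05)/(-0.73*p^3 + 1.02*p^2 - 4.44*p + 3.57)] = (3.7763*p^4 - 26.9656*p^3 + 28.7001*p^2 + 6.3546*p + 0.621599999999999)/(0.5329*p^6 - 1.4892*p^5 + 7.5228*p^4 - 14.2698*p^3 + 26.9964*p^2 - 31.7016*p + 12.7449)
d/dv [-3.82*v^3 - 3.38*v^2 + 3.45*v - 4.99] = -11.46*v^2 - 6.76*v + 3.45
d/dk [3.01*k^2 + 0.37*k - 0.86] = 6.02*k + 0.37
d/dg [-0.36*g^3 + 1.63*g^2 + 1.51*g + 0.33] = -1.08*g^2 + 3.26*g + 1.51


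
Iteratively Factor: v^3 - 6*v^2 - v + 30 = (v - 5)*(v^2 - v - 6) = (v - 5)*(v - 3)*(v + 2)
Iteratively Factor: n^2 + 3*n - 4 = (n + 4)*(n - 1)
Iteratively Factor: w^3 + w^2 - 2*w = (w - 1)*(w^2 + 2*w) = (w - 1)*(w + 2)*(w)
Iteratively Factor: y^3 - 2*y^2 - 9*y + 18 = (y + 3)*(y^2 - 5*y + 6) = (y - 2)*(y + 3)*(y - 3)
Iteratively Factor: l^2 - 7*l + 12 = (l - 4)*(l - 3)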